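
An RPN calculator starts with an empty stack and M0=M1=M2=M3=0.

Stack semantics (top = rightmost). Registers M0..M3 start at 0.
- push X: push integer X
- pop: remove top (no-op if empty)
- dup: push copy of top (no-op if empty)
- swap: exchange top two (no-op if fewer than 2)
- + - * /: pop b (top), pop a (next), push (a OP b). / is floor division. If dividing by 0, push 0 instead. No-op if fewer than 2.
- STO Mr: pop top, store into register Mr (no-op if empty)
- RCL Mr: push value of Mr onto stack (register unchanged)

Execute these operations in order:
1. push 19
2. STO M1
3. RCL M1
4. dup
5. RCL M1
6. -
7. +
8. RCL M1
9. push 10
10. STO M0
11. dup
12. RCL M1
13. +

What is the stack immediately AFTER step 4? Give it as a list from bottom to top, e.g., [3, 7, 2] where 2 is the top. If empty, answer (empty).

After op 1 (push 19): stack=[19] mem=[0,0,0,0]
After op 2 (STO M1): stack=[empty] mem=[0,19,0,0]
After op 3 (RCL M1): stack=[19] mem=[0,19,0,0]
After op 4 (dup): stack=[19,19] mem=[0,19,0,0]

[19, 19]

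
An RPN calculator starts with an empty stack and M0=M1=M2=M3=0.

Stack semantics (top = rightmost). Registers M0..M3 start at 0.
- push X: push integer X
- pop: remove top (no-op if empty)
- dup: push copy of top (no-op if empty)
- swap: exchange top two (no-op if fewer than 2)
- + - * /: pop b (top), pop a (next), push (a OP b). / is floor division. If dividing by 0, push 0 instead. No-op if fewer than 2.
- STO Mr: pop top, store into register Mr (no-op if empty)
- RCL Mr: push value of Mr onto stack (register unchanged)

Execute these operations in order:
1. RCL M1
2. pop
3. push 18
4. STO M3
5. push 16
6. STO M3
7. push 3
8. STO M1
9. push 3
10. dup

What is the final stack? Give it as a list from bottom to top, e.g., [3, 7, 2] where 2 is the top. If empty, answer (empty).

After op 1 (RCL M1): stack=[0] mem=[0,0,0,0]
After op 2 (pop): stack=[empty] mem=[0,0,0,0]
After op 3 (push 18): stack=[18] mem=[0,0,0,0]
After op 4 (STO M3): stack=[empty] mem=[0,0,0,18]
After op 5 (push 16): stack=[16] mem=[0,0,0,18]
After op 6 (STO M3): stack=[empty] mem=[0,0,0,16]
After op 7 (push 3): stack=[3] mem=[0,0,0,16]
After op 8 (STO M1): stack=[empty] mem=[0,3,0,16]
After op 9 (push 3): stack=[3] mem=[0,3,0,16]
After op 10 (dup): stack=[3,3] mem=[0,3,0,16]

Answer: [3, 3]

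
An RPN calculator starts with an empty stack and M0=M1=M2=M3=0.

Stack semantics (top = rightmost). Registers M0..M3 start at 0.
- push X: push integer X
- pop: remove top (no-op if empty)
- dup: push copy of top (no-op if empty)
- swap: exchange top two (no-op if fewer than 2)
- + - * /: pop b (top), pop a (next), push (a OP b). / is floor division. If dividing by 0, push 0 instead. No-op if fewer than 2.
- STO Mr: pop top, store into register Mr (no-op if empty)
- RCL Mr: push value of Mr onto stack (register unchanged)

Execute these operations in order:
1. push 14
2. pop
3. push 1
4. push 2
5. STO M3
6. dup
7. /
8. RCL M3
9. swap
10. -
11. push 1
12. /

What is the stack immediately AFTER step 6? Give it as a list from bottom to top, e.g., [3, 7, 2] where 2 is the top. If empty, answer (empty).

After op 1 (push 14): stack=[14] mem=[0,0,0,0]
After op 2 (pop): stack=[empty] mem=[0,0,0,0]
After op 3 (push 1): stack=[1] mem=[0,0,0,0]
After op 4 (push 2): stack=[1,2] mem=[0,0,0,0]
After op 5 (STO M3): stack=[1] mem=[0,0,0,2]
After op 6 (dup): stack=[1,1] mem=[0,0,0,2]

[1, 1]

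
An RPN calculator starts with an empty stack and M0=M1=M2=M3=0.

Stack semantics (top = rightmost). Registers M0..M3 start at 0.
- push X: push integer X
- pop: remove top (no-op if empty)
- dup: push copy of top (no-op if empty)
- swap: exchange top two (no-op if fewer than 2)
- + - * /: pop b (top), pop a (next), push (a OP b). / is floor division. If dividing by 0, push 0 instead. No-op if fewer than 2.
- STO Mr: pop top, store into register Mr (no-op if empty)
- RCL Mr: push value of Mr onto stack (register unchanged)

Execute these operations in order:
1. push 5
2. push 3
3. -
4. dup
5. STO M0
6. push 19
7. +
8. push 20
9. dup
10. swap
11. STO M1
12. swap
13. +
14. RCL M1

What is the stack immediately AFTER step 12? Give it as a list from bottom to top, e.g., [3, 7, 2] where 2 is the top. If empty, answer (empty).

After op 1 (push 5): stack=[5] mem=[0,0,0,0]
After op 2 (push 3): stack=[5,3] mem=[0,0,0,0]
After op 3 (-): stack=[2] mem=[0,0,0,0]
After op 4 (dup): stack=[2,2] mem=[0,0,0,0]
After op 5 (STO M0): stack=[2] mem=[2,0,0,0]
After op 6 (push 19): stack=[2,19] mem=[2,0,0,0]
After op 7 (+): stack=[21] mem=[2,0,0,0]
After op 8 (push 20): stack=[21,20] mem=[2,0,0,0]
After op 9 (dup): stack=[21,20,20] mem=[2,0,0,0]
After op 10 (swap): stack=[21,20,20] mem=[2,0,0,0]
After op 11 (STO M1): stack=[21,20] mem=[2,20,0,0]
After op 12 (swap): stack=[20,21] mem=[2,20,0,0]

[20, 21]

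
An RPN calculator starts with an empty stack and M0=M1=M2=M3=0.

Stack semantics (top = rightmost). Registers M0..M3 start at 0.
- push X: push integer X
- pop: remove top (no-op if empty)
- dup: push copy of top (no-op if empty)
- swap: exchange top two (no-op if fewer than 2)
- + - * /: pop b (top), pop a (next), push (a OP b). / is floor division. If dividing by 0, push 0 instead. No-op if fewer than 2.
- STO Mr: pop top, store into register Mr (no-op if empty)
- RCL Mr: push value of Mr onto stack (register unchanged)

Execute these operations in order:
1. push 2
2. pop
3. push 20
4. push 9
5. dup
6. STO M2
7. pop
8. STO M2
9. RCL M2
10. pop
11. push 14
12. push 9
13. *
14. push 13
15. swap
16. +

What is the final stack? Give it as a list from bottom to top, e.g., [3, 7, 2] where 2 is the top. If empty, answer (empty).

Answer: [139]

Derivation:
After op 1 (push 2): stack=[2] mem=[0,0,0,0]
After op 2 (pop): stack=[empty] mem=[0,0,0,0]
After op 3 (push 20): stack=[20] mem=[0,0,0,0]
After op 4 (push 9): stack=[20,9] mem=[0,0,0,0]
After op 5 (dup): stack=[20,9,9] mem=[0,0,0,0]
After op 6 (STO M2): stack=[20,9] mem=[0,0,9,0]
After op 7 (pop): stack=[20] mem=[0,0,9,0]
After op 8 (STO M2): stack=[empty] mem=[0,0,20,0]
After op 9 (RCL M2): stack=[20] mem=[0,0,20,0]
After op 10 (pop): stack=[empty] mem=[0,0,20,0]
After op 11 (push 14): stack=[14] mem=[0,0,20,0]
After op 12 (push 9): stack=[14,9] mem=[0,0,20,0]
After op 13 (*): stack=[126] mem=[0,0,20,0]
After op 14 (push 13): stack=[126,13] mem=[0,0,20,0]
After op 15 (swap): stack=[13,126] mem=[0,0,20,0]
After op 16 (+): stack=[139] mem=[0,0,20,0]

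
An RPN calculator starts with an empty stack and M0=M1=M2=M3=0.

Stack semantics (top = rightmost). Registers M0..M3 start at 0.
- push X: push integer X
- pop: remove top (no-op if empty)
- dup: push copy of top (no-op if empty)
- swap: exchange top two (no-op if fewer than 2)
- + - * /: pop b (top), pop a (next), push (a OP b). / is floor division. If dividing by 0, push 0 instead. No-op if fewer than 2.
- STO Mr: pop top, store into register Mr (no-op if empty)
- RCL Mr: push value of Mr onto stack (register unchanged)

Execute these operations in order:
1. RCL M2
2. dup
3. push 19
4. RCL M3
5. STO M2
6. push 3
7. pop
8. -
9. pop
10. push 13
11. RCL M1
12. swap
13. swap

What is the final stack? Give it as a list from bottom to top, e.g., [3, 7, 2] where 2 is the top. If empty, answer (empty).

After op 1 (RCL M2): stack=[0] mem=[0,0,0,0]
After op 2 (dup): stack=[0,0] mem=[0,0,0,0]
After op 3 (push 19): stack=[0,0,19] mem=[0,0,0,0]
After op 4 (RCL M3): stack=[0,0,19,0] mem=[0,0,0,0]
After op 5 (STO M2): stack=[0,0,19] mem=[0,0,0,0]
After op 6 (push 3): stack=[0,0,19,3] mem=[0,0,0,0]
After op 7 (pop): stack=[0,0,19] mem=[0,0,0,0]
After op 8 (-): stack=[0,-19] mem=[0,0,0,0]
After op 9 (pop): stack=[0] mem=[0,0,0,0]
After op 10 (push 13): stack=[0,13] mem=[0,0,0,0]
After op 11 (RCL M1): stack=[0,13,0] mem=[0,0,0,0]
After op 12 (swap): stack=[0,0,13] mem=[0,0,0,0]
After op 13 (swap): stack=[0,13,0] mem=[0,0,0,0]

Answer: [0, 13, 0]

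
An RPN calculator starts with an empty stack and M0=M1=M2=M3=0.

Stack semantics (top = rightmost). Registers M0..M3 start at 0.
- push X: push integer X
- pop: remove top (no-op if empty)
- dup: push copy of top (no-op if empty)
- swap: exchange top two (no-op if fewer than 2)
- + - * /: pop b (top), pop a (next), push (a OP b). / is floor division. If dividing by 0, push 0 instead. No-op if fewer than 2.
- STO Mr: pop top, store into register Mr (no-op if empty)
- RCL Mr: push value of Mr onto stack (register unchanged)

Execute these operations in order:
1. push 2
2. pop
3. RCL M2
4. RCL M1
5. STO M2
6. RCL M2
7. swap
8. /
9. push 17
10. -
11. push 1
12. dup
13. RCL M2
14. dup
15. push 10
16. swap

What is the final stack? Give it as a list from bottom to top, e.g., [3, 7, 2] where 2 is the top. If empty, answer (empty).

After op 1 (push 2): stack=[2] mem=[0,0,0,0]
After op 2 (pop): stack=[empty] mem=[0,0,0,0]
After op 3 (RCL M2): stack=[0] mem=[0,0,0,0]
After op 4 (RCL M1): stack=[0,0] mem=[0,0,0,0]
After op 5 (STO M2): stack=[0] mem=[0,0,0,0]
After op 6 (RCL M2): stack=[0,0] mem=[0,0,0,0]
After op 7 (swap): stack=[0,0] mem=[0,0,0,0]
After op 8 (/): stack=[0] mem=[0,0,0,0]
After op 9 (push 17): stack=[0,17] mem=[0,0,0,0]
After op 10 (-): stack=[-17] mem=[0,0,0,0]
After op 11 (push 1): stack=[-17,1] mem=[0,0,0,0]
After op 12 (dup): stack=[-17,1,1] mem=[0,0,0,0]
After op 13 (RCL M2): stack=[-17,1,1,0] mem=[0,0,0,0]
After op 14 (dup): stack=[-17,1,1,0,0] mem=[0,0,0,0]
After op 15 (push 10): stack=[-17,1,1,0,0,10] mem=[0,0,0,0]
After op 16 (swap): stack=[-17,1,1,0,10,0] mem=[0,0,0,0]

Answer: [-17, 1, 1, 0, 10, 0]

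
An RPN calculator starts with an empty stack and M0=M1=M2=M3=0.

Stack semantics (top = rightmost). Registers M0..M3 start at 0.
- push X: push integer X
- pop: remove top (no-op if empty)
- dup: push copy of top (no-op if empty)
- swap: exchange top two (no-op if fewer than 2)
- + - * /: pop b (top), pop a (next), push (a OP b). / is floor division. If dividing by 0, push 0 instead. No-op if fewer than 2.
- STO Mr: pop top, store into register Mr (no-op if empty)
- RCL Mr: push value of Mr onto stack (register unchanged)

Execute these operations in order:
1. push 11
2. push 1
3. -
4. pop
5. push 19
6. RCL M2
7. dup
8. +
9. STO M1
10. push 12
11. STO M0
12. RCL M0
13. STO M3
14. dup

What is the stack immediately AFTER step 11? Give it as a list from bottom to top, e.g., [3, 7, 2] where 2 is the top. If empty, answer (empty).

After op 1 (push 11): stack=[11] mem=[0,0,0,0]
After op 2 (push 1): stack=[11,1] mem=[0,0,0,0]
After op 3 (-): stack=[10] mem=[0,0,0,0]
After op 4 (pop): stack=[empty] mem=[0,0,0,0]
After op 5 (push 19): stack=[19] mem=[0,0,0,0]
After op 6 (RCL M2): stack=[19,0] mem=[0,0,0,0]
After op 7 (dup): stack=[19,0,0] mem=[0,0,0,0]
After op 8 (+): stack=[19,0] mem=[0,0,0,0]
After op 9 (STO M1): stack=[19] mem=[0,0,0,0]
After op 10 (push 12): stack=[19,12] mem=[0,0,0,0]
After op 11 (STO M0): stack=[19] mem=[12,0,0,0]

[19]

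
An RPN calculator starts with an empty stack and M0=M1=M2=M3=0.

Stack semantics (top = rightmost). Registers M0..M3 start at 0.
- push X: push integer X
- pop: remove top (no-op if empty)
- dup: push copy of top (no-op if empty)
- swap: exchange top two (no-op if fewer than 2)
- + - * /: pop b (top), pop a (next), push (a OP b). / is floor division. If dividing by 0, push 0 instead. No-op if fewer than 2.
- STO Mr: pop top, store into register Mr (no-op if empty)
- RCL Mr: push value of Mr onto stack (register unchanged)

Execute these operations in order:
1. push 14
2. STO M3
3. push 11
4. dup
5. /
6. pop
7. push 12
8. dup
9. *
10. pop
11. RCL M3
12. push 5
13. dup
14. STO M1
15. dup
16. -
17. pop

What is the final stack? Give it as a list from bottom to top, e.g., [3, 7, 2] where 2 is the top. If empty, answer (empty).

After op 1 (push 14): stack=[14] mem=[0,0,0,0]
After op 2 (STO M3): stack=[empty] mem=[0,0,0,14]
After op 3 (push 11): stack=[11] mem=[0,0,0,14]
After op 4 (dup): stack=[11,11] mem=[0,0,0,14]
After op 5 (/): stack=[1] mem=[0,0,0,14]
After op 6 (pop): stack=[empty] mem=[0,0,0,14]
After op 7 (push 12): stack=[12] mem=[0,0,0,14]
After op 8 (dup): stack=[12,12] mem=[0,0,0,14]
After op 9 (*): stack=[144] mem=[0,0,0,14]
After op 10 (pop): stack=[empty] mem=[0,0,0,14]
After op 11 (RCL M3): stack=[14] mem=[0,0,0,14]
After op 12 (push 5): stack=[14,5] mem=[0,0,0,14]
After op 13 (dup): stack=[14,5,5] mem=[0,0,0,14]
After op 14 (STO M1): stack=[14,5] mem=[0,5,0,14]
After op 15 (dup): stack=[14,5,5] mem=[0,5,0,14]
After op 16 (-): stack=[14,0] mem=[0,5,0,14]
After op 17 (pop): stack=[14] mem=[0,5,0,14]

Answer: [14]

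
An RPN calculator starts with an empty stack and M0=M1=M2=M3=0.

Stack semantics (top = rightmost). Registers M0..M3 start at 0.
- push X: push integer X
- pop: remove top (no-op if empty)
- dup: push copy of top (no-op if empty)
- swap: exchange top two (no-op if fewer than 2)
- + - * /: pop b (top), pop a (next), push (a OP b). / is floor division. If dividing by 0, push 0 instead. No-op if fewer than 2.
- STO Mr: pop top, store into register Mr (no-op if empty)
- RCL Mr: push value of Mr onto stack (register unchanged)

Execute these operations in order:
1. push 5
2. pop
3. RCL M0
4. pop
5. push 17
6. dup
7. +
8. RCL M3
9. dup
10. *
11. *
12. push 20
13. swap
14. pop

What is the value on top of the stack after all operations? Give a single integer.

After op 1 (push 5): stack=[5] mem=[0,0,0,0]
After op 2 (pop): stack=[empty] mem=[0,0,0,0]
After op 3 (RCL M0): stack=[0] mem=[0,0,0,0]
After op 4 (pop): stack=[empty] mem=[0,0,0,0]
After op 5 (push 17): stack=[17] mem=[0,0,0,0]
After op 6 (dup): stack=[17,17] mem=[0,0,0,0]
After op 7 (+): stack=[34] mem=[0,0,0,0]
After op 8 (RCL M3): stack=[34,0] mem=[0,0,0,0]
After op 9 (dup): stack=[34,0,0] mem=[0,0,0,0]
After op 10 (*): stack=[34,0] mem=[0,0,0,0]
After op 11 (*): stack=[0] mem=[0,0,0,0]
After op 12 (push 20): stack=[0,20] mem=[0,0,0,0]
After op 13 (swap): stack=[20,0] mem=[0,0,0,0]
After op 14 (pop): stack=[20] mem=[0,0,0,0]

Answer: 20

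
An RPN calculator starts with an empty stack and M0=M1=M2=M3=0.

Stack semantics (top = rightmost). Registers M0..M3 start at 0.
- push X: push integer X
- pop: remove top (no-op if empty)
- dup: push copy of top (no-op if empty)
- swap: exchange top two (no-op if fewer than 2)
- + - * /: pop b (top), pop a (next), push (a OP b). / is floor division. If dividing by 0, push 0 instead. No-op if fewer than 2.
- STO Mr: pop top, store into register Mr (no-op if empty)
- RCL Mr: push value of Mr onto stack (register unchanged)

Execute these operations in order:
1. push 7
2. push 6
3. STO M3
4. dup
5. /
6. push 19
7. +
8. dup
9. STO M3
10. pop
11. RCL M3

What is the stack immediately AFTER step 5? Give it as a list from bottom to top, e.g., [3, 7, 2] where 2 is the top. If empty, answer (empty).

After op 1 (push 7): stack=[7] mem=[0,0,0,0]
After op 2 (push 6): stack=[7,6] mem=[0,0,0,0]
After op 3 (STO M3): stack=[7] mem=[0,0,0,6]
After op 4 (dup): stack=[7,7] mem=[0,0,0,6]
After op 5 (/): stack=[1] mem=[0,0,0,6]

[1]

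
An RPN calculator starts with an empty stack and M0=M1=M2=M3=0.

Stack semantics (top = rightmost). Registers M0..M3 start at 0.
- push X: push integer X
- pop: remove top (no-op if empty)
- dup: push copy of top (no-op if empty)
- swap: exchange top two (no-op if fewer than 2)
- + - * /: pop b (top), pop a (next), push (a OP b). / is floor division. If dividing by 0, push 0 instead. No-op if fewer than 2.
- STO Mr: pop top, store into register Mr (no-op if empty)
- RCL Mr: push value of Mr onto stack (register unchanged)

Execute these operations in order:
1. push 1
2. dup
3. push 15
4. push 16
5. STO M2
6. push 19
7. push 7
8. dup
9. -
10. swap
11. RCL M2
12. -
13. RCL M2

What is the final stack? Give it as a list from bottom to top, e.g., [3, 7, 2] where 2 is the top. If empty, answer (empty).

Answer: [1, 1, 15, 0, 3, 16]

Derivation:
After op 1 (push 1): stack=[1] mem=[0,0,0,0]
After op 2 (dup): stack=[1,1] mem=[0,0,0,0]
After op 3 (push 15): stack=[1,1,15] mem=[0,0,0,0]
After op 4 (push 16): stack=[1,1,15,16] mem=[0,0,0,0]
After op 5 (STO M2): stack=[1,1,15] mem=[0,0,16,0]
After op 6 (push 19): stack=[1,1,15,19] mem=[0,0,16,0]
After op 7 (push 7): stack=[1,1,15,19,7] mem=[0,0,16,0]
After op 8 (dup): stack=[1,1,15,19,7,7] mem=[0,0,16,0]
After op 9 (-): stack=[1,1,15,19,0] mem=[0,0,16,0]
After op 10 (swap): stack=[1,1,15,0,19] mem=[0,0,16,0]
After op 11 (RCL M2): stack=[1,1,15,0,19,16] mem=[0,0,16,0]
After op 12 (-): stack=[1,1,15,0,3] mem=[0,0,16,0]
After op 13 (RCL M2): stack=[1,1,15,0,3,16] mem=[0,0,16,0]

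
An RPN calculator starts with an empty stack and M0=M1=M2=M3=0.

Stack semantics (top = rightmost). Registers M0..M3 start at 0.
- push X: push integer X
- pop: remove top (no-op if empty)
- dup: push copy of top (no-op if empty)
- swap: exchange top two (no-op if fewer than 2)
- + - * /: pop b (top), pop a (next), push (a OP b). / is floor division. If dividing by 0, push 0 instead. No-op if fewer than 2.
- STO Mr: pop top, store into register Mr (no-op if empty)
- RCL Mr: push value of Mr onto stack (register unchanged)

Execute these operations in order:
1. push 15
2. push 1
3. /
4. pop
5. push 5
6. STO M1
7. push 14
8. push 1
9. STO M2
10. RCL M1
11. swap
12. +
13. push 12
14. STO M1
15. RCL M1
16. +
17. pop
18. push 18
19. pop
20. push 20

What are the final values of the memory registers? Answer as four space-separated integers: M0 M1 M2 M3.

Answer: 0 12 1 0

Derivation:
After op 1 (push 15): stack=[15] mem=[0,0,0,0]
After op 2 (push 1): stack=[15,1] mem=[0,0,0,0]
After op 3 (/): stack=[15] mem=[0,0,0,0]
After op 4 (pop): stack=[empty] mem=[0,0,0,0]
After op 5 (push 5): stack=[5] mem=[0,0,0,0]
After op 6 (STO M1): stack=[empty] mem=[0,5,0,0]
After op 7 (push 14): stack=[14] mem=[0,5,0,0]
After op 8 (push 1): stack=[14,1] mem=[0,5,0,0]
After op 9 (STO M2): stack=[14] mem=[0,5,1,0]
After op 10 (RCL M1): stack=[14,5] mem=[0,5,1,0]
After op 11 (swap): stack=[5,14] mem=[0,5,1,0]
After op 12 (+): stack=[19] mem=[0,5,1,0]
After op 13 (push 12): stack=[19,12] mem=[0,5,1,0]
After op 14 (STO M1): stack=[19] mem=[0,12,1,0]
After op 15 (RCL M1): stack=[19,12] mem=[0,12,1,0]
After op 16 (+): stack=[31] mem=[0,12,1,0]
After op 17 (pop): stack=[empty] mem=[0,12,1,0]
After op 18 (push 18): stack=[18] mem=[0,12,1,0]
After op 19 (pop): stack=[empty] mem=[0,12,1,0]
After op 20 (push 20): stack=[20] mem=[0,12,1,0]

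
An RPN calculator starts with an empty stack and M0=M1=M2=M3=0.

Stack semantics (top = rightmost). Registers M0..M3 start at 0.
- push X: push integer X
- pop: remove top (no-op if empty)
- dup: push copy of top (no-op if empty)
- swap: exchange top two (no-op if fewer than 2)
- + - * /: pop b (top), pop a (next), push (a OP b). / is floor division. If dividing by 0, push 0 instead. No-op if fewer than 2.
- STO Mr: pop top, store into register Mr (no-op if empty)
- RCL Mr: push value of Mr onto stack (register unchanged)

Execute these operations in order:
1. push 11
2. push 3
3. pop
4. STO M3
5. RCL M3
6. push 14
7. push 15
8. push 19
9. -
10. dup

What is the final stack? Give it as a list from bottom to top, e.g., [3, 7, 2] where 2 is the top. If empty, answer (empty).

Answer: [11, 14, -4, -4]

Derivation:
After op 1 (push 11): stack=[11] mem=[0,0,0,0]
After op 2 (push 3): stack=[11,3] mem=[0,0,0,0]
After op 3 (pop): stack=[11] mem=[0,0,0,0]
After op 4 (STO M3): stack=[empty] mem=[0,0,0,11]
After op 5 (RCL M3): stack=[11] mem=[0,0,0,11]
After op 6 (push 14): stack=[11,14] mem=[0,0,0,11]
After op 7 (push 15): stack=[11,14,15] mem=[0,0,0,11]
After op 8 (push 19): stack=[11,14,15,19] mem=[0,0,0,11]
After op 9 (-): stack=[11,14,-4] mem=[0,0,0,11]
After op 10 (dup): stack=[11,14,-4,-4] mem=[0,0,0,11]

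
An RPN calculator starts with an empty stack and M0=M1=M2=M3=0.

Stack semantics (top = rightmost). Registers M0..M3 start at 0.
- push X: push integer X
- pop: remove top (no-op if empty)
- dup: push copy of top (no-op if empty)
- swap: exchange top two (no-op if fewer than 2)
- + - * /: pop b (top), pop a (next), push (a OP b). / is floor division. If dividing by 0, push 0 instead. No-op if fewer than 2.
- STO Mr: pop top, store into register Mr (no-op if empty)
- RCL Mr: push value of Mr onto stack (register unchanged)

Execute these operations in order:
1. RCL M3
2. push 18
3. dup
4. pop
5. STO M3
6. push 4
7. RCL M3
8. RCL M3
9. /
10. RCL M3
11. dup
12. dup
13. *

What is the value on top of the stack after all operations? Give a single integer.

Answer: 324

Derivation:
After op 1 (RCL M3): stack=[0] mem=[0,0,0,0]
After op 2 (push 18): stack=[0,18] mem=[0,0,0,0]
After op 3 (dup): stack=[0,18,18] mem=[0,0,0,0]
After op 4 (pop): stack=[0,18] mem=[0,0,0,0]
After op 5 (STO M3): stack=[0] mem=[0,0,0,18]
After op 6 (push 4): stack=[0,4] mem=[0,0,0,18]
After op 7 (RCL M3): stack=[0,4,18] mem=[0,0,0,18]
After op 8 (RCL M3): stack=[0,4,18,18] mem=[0,0,0,18]
After op 9 (/): stack=[0,4,1] mem=[0,0,0,18]
After op 10 (RCL M3): stack=[0,4,1,18] mem=[0,0,0,18]
After op 11 (dup): stack=[0,4,1,18,18] mem=[0,0,0,18]
After op 12 (dup): stack=[0,4,1,18,18,18] mem=[0,0,0,18]
After op 13 (*): stack=[0,4,1,18,324] mem=[0,0,0,18]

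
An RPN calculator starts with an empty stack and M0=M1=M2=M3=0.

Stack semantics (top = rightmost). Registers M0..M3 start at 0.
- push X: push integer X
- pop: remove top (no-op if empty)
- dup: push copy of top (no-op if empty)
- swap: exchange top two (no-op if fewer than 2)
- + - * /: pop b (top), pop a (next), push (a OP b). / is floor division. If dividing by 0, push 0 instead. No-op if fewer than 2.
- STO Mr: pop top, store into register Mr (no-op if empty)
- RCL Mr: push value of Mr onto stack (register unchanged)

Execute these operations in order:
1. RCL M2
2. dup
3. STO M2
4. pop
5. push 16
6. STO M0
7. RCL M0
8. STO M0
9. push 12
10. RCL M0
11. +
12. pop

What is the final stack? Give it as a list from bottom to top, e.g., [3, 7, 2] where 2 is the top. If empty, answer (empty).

Answer: (empty)

Derivation:
After op 1 (RCL M2): stack=[0] mem=[0,0,0,0]
After op 2 (dup): stack=[0,0] mem=[0,0,0,0]
After op 3 (STO M2): stack=[0] mem=[0,0,0,0]
After op 4 (pop): stack=[empty] mem=[0,0,0,0]
After op 5 (push 16): stack=[16] mem=[0,0,0,0]
After op 6 (STO M0): stack=[empty] mem=[16,0,0,0]
After op 7 (RCL M0): stack=[16] mem=[16,0,0,0]
After op 8 (STO M0): stack=[empty] mem=[16,0,0,0]
After op 9 (push 12): stack=[12] mem=[16,0,0,0]
After op 10 (RCL M0): stack=[12,16] mem=[16,0,0,0]
After op 11 (+): stack=[28] mem=[16,0,0,0]
After op 12 (pop): stack=[empty] mem=[16,0,0,0]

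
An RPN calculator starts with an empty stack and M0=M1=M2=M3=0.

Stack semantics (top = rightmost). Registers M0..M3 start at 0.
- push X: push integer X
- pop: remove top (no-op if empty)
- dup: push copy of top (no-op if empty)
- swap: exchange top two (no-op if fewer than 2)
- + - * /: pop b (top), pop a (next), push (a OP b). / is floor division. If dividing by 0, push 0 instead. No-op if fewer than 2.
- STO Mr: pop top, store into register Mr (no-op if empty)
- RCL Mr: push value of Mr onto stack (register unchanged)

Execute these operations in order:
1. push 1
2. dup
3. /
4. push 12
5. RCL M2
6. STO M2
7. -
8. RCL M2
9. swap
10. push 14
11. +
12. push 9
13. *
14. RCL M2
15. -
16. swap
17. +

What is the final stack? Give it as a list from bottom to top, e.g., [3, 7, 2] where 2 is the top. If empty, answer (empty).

Answer: [27]

Derivation:
After op 1 (push 1): stack=[1] mem=[0,0,0,0]
After op 2 (dup): stack=[1,1] mem=[0,0,0,0]
After op 3 (/): stack=[1] mem=[0,0,0,0]
After op 4 (push 12): stack=[1,12] mem=[0,0,0,0]
After op 5 (RCL M2): stack=[1,12,0] mem=[0,0,0,0]
After op 6 (STO M2): stack=[1,12] mem=[0,0,0,0]
After op 7 (-): stack=[-11] mem=[0,0,0,0]
After op 8 (RCL M2): stack=[-11,0] mem=[0,0,0,0]
After op 9 (swap): stack=[0,-11] mem=[0,0,0,0]
After op 10 (push 14): stack=[0,-11,14] mem=[0,0,0,0]
After op 11 (+): stack=[0,3] mem=[0,0,0,0]
After op 12 (push 9): stack=[0,3,9] mem=[0,0,0,0]
After op 13 (*): stack=[0,27] mem=[0,0,0,0]
After op 14 (RCL M2): stack=[0,27,0] mem=[0,0,0,0]
After op 15 (-): stack=[0,27] mem=[0,0,0,0]
After op 16 (swap): stack=[27,0] mem=[0,0,0,0]
After op 17 (+): stack=[27] mem=[0,0,0,0]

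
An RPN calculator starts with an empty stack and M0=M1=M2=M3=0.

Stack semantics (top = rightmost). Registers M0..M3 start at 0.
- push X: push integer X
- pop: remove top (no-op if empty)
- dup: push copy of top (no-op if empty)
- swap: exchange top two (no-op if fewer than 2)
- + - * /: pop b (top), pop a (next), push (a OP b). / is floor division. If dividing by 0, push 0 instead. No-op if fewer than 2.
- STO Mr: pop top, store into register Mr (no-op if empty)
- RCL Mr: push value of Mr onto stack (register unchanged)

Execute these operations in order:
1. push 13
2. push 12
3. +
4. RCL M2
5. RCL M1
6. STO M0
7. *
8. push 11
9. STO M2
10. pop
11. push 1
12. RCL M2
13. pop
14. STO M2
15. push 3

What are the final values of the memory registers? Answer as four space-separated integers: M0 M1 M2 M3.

Answer: 0 0 1 0

Derivation:
After op 1 (push 13): stack=[13] mem=[0,0,0,0]
After op 2 (push 12): stack=[13,12] mem=[0,0,0,0]
After op 3 (+): stack=[25] mem=[0,0,0,0]
After op 4 (RCL M2): stack=[25,0] mem=[0,0,0,0]
After op 5 (RCL M1): stack=[25,0,0] mem=[0,0,0,0]
After op 6 (STO M0): stack=[25,0] mem=[0,0,0,0]
After op 7 (*): stack=[0] mem=[0,0,0,0]
After op 8 (push 11): stack=[0,11] mem=[0,0,0,0]
After op 9 (STO M2): stack=[0] mem=[0,0,11,0]
After op 10 (pop): stack=[empty] mem=[0,0,11,0]
After op 11 (push 1): stack=[1] mem=[0,0,11,0]
After op 12 (RCL M2): stack=[1,11] mem=[0,0,11,0]
After op 13 (pop): stack=[1] mem=[0,0,11,0]
After op 14 (STO M2): stack=[empty] mem=[0,0,1,0]
After op 15 (push 3): stack=[3] mem=[0,0,1,0]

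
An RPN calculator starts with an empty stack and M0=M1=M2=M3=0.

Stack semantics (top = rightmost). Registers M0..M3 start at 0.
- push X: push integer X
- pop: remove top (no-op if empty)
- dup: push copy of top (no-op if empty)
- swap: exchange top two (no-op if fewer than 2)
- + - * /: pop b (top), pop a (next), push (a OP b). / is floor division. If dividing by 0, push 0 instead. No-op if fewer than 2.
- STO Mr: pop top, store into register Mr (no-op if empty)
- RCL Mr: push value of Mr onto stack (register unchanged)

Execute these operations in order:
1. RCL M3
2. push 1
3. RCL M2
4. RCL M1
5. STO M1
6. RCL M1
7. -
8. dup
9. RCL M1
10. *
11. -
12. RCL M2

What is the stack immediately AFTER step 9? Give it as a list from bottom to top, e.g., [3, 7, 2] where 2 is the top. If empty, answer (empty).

After op 1 (RCL M3): stack=[0] mem=[0,0,0,0]
After op 2 (push 1): stack=[0,1] mem=[0,0,0,0]
After op 3 (RCL M2): stack=[0,1,0] mem=[0,0,0,0]
After op 4 (RCL M1): stack=[0,1,0,0] mem=[0,0,0,0]
After op 5 (STO M1): stack=[0,1,0] mem=[0,0,0,0]
After op 6 (RCL M1): stack=[0,1,0,0] mem=[0,0,0,0]
After op 7 (-): stack=[0,1,0] mem=[0,0,0,0]
After op 8 (dup): stack=[0,1,0,0] mem=[0,0,0,0]
After op 9 (RCL M1): stack=[0,1,0,0,0] mem=[0,0,0,0]

[0, 1, 0, 0, 0]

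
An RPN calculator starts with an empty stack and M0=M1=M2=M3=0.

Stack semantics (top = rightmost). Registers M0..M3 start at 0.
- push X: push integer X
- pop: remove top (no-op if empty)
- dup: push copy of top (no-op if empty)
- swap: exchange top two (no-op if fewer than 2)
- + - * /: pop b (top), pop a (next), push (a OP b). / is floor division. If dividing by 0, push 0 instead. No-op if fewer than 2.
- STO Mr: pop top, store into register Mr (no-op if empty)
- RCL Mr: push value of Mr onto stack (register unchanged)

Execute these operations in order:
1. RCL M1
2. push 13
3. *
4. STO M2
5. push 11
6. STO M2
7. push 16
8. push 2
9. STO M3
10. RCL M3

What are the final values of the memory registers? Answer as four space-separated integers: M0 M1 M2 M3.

After op 1 (RCL M1): stack=[0] mem=[0,0,0,0]
After op 2 (push 13): stack=[0,13] mem=[0,0,0,0]
After op 3 (*): stack=[0] mem=[0,0,0,0]
After op 4 (STO M2): stack=[empty] mem=[0,0,0,0]
After op 5 (push 11): stack=[11] mem=[0,0,0,0]
After op 6 (STO M2): stack=[empty] mem=[0,0,11,0]
After op 7 (push 16): stack=[16] mem=[0,0,11,0]
After op 8 (push 2): stack=[16,2] mem=[0,0,11,0]
After op 9 (STO M3): stack=[16] mem=[0,0,11,2]
After op 10 (RCL M3): stack=[16,2] mem=[0,0,11,2]

Answer: 0 0 11 2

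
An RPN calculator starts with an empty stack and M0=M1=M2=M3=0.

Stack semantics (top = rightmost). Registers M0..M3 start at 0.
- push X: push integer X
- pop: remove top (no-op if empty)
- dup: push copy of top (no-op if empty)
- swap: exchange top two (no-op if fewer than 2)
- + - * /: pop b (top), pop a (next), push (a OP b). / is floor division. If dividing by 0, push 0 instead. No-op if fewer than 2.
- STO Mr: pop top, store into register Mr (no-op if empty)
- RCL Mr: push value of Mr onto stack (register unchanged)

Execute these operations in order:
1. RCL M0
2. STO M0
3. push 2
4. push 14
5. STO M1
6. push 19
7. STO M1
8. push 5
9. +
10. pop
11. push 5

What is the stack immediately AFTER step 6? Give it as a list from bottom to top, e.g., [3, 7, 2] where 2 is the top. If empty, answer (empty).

After op 1 (RCL M0): stack=[0] mem=[0,0,0,0]
After op 2 (STO M0): stack=[empty] mem=[0,0,0,0]
After op 3 (push 2): stack=[2] mem=[0,0,0,0]
After op 4 (push 14): stack=[2,14] mem=[0,0,0,0]
After op 5 (STO M1): stack=[2] mem=[0,14,0,0]
After op 6 (push 19): stack=[2,19] mem=[0,14,0,0]

[2, 19]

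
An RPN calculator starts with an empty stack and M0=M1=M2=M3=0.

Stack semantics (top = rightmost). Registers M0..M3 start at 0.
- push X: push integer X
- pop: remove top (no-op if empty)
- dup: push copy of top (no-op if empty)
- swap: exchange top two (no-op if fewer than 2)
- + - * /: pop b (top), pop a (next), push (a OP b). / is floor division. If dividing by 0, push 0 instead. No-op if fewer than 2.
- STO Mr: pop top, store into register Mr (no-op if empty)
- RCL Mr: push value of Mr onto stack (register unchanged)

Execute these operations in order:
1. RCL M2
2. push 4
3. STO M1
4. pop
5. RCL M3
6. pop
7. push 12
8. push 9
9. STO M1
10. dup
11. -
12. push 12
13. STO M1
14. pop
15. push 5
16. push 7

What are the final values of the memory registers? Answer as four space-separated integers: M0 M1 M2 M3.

Answer: 0 12 0 0

Derivation:
After op 1 (RCL M2): stack=[0] mem=[0,0,0,0]
After op 2 (push 4): stack=[0,4] mem=[0,0,0,0]
After op 3 (STO M1): stack=[0] mem=[0,4,0,0]
After op 4 (pop): stack=[empty] mem=[0,4,0,0]
After op 5 (RCL M3): stack=[0] mem=[0,4,0,0]
After op 6 (pop): stack=[empty] mem=[0,4,0,0]
After op 7 (push 12): stack=[12] mem=[0,4,0,0]
After op 8 (push 9): stack=[12,9] mem=[0,4,0,0]
After op 9 (STO M1): stack=[12] mem=[0,9,0,0]
After op 10 (dup): stack=[12,12] mem=[0,9,0,0]
After op 11 (-): stack=[0] mem=[0,9,0,0]
After op 12 (push 12): stack=[0,12] mem=[0,9,0,0]
After op 13 (STO M1): stack=[0] mem=[0,12,0,0]
After op 14 (pop): stack=[empty] mem=[0,12,0,0]
After op 15 (push 5): stack=[5] mem=[0,12,0,0]
After op 16 (push 7): stack=[5,7] mem=[0,12,0,0]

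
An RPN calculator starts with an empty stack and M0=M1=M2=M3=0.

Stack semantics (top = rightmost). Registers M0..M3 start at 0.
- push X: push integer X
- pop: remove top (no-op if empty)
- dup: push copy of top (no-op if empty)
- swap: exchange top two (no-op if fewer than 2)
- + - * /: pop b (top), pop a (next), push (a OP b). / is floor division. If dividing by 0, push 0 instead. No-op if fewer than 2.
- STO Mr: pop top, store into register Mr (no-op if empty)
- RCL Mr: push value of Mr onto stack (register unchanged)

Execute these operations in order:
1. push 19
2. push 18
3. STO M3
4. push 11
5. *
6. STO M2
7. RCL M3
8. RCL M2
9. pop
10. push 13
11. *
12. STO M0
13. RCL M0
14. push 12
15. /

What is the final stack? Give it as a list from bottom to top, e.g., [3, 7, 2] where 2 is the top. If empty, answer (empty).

After op 1 (push 19): stack=[19] mem=[0,0,0,0]
After op 2 (push 18): stack=[19,18] mem=[0,0,0,0]
After op 3 (STO M3): stack=[19] mem=[0,0,0,18]
After op 4 (push 11): stack=[19,11] mem=[0,0,0,18]
After op 5 (*): stack=[209] mem=[0,0,0,18]
After op 6 (STO M2): stack=[empty] mem=[0,0,209,18]
After op 7 (RCL M3): stack=[18] mem=[0,0,209,18]
After op 8 (RCL M2): stack=[18,209] mem=[0,0,209,18]
After op 9 (pop): stack=[18] mem=[0,0,209,18]
After op 10 (push 13): stack=[18,13] mem=[0,0,209,18]
After op 11 (*): stack=[234] mem=[0,0,209,18]
After op 12 (STO M0): stack=[empty] mem=[234,0,209,18]
After op 13 (RCL M0): stack=[234] mem=[234,0,209,18]
After op 14 (push 12): stack=[234,12] mem=[234,0,209,18]
After op 15 (/): stack=[19] mem=[234,0,209,18]

Answer: [19]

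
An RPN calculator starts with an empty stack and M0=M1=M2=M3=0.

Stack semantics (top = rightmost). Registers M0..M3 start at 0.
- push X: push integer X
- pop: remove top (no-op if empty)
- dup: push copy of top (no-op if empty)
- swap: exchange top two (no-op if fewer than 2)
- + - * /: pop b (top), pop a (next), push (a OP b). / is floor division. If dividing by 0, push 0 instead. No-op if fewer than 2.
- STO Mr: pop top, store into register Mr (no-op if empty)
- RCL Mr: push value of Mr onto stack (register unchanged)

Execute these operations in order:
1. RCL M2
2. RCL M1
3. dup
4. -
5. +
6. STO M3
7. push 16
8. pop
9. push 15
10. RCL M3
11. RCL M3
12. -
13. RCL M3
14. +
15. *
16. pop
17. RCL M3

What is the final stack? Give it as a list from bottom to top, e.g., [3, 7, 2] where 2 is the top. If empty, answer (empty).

After op 1 (RCL M2): stack=[0] mem=[0,0,0,0]
After op 2 (RCL M1): stack=[0,0] mem=[0,0,0,0]
After op 3 (dup): stack=[0,0,0] mem=[0,0,0,0]
After op 4 (-): stack=[0,0] mem=[0,0,0,0]
After op 5 (+): stack=[0] mem=[0,0,0,0]
After op 6 (STO M3): stack=[empty] mem=[0,0,0,0]
After op 7 (push 16): stack=[16] mem=[0,0,0,0]
After op 8 (pop): stack=[empty] mem=[0,0,0,0]
After op 9 (push 15): stack=[15] mem=[0,0,0,0]
After op 10 (RCL M3): stack=[15,0] mem=[0,0,0,0]
After op 11 (RCL M3): stack=[15,0,0] mem=[0,0,0,0]
After op 12 (-): stack=[15,0] mem=[0,0,0,0]
After op 13 (RCL M3): stack=[15,0,0] mem=[0,0,0,0]
After op 14 (+): stack=[15,0] mem=[0,0,0,0]
After op 15 (*): stack=[0] mem=[0,0,0,0]
After op 16 (pop): stack=[empty] mem=[0,0,0,0]
After op 17 (RCL M3): stack=[0] mem=[0,0,0,0]

Answer: [0]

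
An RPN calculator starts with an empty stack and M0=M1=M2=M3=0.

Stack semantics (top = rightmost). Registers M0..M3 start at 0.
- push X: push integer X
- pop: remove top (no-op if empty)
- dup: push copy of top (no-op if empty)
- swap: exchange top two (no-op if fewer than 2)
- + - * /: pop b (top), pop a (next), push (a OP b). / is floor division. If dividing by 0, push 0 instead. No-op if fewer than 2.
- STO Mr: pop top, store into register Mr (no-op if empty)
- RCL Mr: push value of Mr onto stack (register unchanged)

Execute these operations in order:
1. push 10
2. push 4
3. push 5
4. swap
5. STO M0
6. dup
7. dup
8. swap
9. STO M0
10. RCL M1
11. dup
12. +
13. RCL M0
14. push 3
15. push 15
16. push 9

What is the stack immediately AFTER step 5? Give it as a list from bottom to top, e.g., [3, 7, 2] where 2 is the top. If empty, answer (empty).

After op 1 (push 10): stack=[10] mem=[0,0,0,0]
After op 2 (push 4): stack=[10,4] mem=[0,0,0,0]
After op 3 (push 5): stack=[10,4,5] mem=[0,0,0,0]
After op 4 (swap): stack=[10,5,4] mem=[0,0,0,0]
After op 5 (STO M0): stack=[10,5] mem=[4,0,0,0]

[10, 5]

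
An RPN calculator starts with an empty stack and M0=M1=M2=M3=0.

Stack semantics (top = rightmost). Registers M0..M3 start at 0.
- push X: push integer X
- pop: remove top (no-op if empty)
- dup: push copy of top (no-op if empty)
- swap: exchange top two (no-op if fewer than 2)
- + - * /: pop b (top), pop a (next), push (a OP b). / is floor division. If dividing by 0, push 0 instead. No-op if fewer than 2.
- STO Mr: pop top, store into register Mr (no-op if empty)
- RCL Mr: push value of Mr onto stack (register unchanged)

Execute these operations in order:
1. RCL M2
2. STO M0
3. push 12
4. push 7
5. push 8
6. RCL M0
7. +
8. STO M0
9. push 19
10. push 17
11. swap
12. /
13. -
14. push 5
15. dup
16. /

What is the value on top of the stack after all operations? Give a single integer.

After op 1 (RCL M2): stack=[0] mem=[0,0,0,0]
After op 2 (STO M0): stack=[empty] mem=[0,0,0,0]
After op 3 (push 12): stack=[12] mem=[0,0,0,0]
After op 4 (push 7): stack=[12,7] mem=[0,0,0,0]
After op 5 (push 8): stack=[12,7,8] mem=[0,0,0,0]
After op 6 (RCL M0): stack=[12,7,8,0] mem=[0,0,0,0]
After op 7 (+): stack=[12,7,8] mem=[0,0,0,0]
After op 8 (STO M0): stack=[12,7] mem=[8,0,0,0]
After op 9 (push 19): stack=[12,7,19] mem=[8,0,0,0]
After op 10 (push 17): stack=[12,7,19,17] mem=[8,0,0,0]
After op 11 (swap): stack=[12,7,17,19] mem=[8,0,0,0]
After op 12 (/): stack=[12,7,0] mem=[8,0,0,0]
After op 13 (-): stack=[12,7] mem=[8,0,0,0]
After op 14 (push 5): stack=[12,7,5] mem=[8,0,0,0]
After op 15 (dup): stack=[12,7,5,5] mem=[8,0,0,0]
After op 16 (/): stack=[12,7,1] mem=[8,0,0,0]

Answer: 1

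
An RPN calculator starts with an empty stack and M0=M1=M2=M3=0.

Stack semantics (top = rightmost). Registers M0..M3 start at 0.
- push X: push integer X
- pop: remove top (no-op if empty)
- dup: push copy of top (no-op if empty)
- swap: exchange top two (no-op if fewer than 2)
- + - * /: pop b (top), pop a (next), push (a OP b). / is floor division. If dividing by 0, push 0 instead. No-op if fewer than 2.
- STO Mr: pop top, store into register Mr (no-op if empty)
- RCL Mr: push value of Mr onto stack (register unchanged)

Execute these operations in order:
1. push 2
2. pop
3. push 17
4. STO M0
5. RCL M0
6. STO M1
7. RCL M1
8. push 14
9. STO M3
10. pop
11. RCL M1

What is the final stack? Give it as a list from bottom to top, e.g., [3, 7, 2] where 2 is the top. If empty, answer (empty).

Answer: [17]

Derivation:
After op 1 (push 2): stack=[2] mem=[0,0,0,0]
After op 2 (pop): stack=[empty] mem=[0,0,0,0]
After op 3 (push 17): stack=[17] mem=[0,0,0,0]
After op 4 (STO M0): stack=[empty] mem=[17,0,0,0]
After op 5 (RCL M0): stack=[17] mem=[17,0,0,0]
After op 6 (STO M1): stack=[empty] mem=[17,17,0,0]
After op 7 (RCL M1): stack=[17] mem=[17,17,0,0]
After op 8 (push 14): stack=[17,14] mem=[17,17,0,0]
After op 9 (STO M3): stack=[17] mem=[17,17,0,14]
After op 10 (pop): stack=[empty] mem=[17,17,0,14]
After op 11 (RCL M1): stack=[17] mem=[17,17,0,14]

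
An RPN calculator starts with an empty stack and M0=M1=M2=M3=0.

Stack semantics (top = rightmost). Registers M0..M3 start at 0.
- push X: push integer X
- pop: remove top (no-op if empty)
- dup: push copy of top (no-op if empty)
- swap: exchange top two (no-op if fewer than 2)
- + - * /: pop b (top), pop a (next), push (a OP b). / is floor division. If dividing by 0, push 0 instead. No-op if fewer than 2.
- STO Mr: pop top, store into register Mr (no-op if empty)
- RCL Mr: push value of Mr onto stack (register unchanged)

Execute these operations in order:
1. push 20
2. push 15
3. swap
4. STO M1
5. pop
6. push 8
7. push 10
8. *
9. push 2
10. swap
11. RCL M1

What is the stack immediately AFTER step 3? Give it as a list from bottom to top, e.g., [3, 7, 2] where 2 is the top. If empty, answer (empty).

After op 1 (push 20): stack=[20] mem=[0,0,0,0]
After op 2 (push 15): stack=[20,15] mem=[0,0,0,0]
After op 3 (swap): stack=[15,20] mem=[0,0,0,0]

[15, 20]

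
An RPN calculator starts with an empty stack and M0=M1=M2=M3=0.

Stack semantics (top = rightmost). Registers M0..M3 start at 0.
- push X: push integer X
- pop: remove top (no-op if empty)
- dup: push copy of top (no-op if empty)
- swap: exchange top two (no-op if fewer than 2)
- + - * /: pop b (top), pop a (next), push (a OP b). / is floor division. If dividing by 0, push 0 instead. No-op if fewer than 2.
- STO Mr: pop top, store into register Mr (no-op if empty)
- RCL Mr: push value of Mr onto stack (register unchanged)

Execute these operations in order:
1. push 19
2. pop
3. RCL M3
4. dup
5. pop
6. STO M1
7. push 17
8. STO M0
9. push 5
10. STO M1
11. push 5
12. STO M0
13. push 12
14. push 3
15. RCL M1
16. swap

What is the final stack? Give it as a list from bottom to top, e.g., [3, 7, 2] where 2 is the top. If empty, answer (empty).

Answer: [12, 5, 3]

Derivation:
After op 1 (push 19): stack=[19] mem=[0,0,0,0]
After op 2 (pop): stack=[empty] mem=[0,0,0,0]
After op 3 (RCL M3): stack=[0] mem=[0,0,0,0]
After op 4 (dup): stack=[0,0] mem=[0,0,0,0]
After op 5 (pop): stack=[0] mem=[0,0,0,0]
After op 6 (STO M1): stack=[empty] mem=[0,0,0,0]
After op 7 (push 17): stack=[17] mem=[0,0,0,0]
After op 8 (STO M0): stack=[empty] mem=[17,0,0,0]
After op 9 (push 5): stack=[5] mem=[17,0,0,0]
After op 10 (STO M1): stack=[empty] mem=[17,5,0,0]
After op 11 (push 5): stack=[5] mem=[17,5,0,0]
After op 12 (STO M0): stack=[empty] mem=[5,5,0,0]
After op 13 (push 12): stack=[12] mem=[5,5,0,0]
After op 14 (push 3): stack=[12,3] mem=[5,5,0,0]
After op 15 (RCL M1): stack=[12,3,5] mem=[5,5,0,0]
After op 16 (swap): stack=[12,5,3] mem=[5,5,0,0]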